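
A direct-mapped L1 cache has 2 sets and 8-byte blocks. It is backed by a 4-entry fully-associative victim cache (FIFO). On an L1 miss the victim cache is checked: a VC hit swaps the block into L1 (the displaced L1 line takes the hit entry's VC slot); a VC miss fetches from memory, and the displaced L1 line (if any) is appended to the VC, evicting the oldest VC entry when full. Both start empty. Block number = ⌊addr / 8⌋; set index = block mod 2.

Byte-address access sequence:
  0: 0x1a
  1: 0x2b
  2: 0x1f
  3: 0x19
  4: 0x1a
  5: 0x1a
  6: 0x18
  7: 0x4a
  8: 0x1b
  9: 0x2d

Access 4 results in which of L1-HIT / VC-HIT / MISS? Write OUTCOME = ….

OUTCOME = L1-HIT

#0 0x1a→b3/s1 MISS; vc=[]
#1 0x2b→b5/s1 MISS; vc=[3]
#2 0x1f→b3/s1 VC-HIT; vc=[5]
#3 0x19→b3/s1 L1-HIT; vc=[5]
#4 0x1a→b3/s1 L1-HIT; vc=[5]
#5 0x1a→b3/s1 L1-HIT; vc=[5]
#6 0x18→b3/s1 L1-HIT; vc=[5]
#7 0x4a→b9/s1 MISS; vc=[5,3]
#8 0x1b→b3/s1 VC-HIT; vc=[5,9]
#9 0x2d→b5/s1 VC-HIT; vc=[3,9]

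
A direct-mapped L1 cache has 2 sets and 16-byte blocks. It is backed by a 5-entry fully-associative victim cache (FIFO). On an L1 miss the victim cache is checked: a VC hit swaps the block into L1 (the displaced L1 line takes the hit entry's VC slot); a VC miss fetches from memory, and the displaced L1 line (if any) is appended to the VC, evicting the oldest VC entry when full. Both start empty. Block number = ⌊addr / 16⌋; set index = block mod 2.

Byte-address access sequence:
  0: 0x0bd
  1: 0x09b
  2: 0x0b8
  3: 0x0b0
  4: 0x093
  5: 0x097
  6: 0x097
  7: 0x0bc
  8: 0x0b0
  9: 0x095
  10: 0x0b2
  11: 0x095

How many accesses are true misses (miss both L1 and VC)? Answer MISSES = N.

0: 0xbd (blk 11, set 1) → MISS  vc=[]
1: 0x9b (blk 9, set 1) → MISS  vc=[11]
2: 0xb8 (blk 11, set 1) → VC-HIT  vc=[9]
3: 0xb0 (blk 11, set 1) → L1-HIT  vc=[9]
4: 0x93 (blk 9, set 1) → VC-HIT  vc=[11]
5: 0x97 (blk 9, set 1) → L1-HIT  vc=[11]
6: 0x97 (blk 9, set 1) → L1-HIT  vc=[11]
7: 0xbc (blk 11, set 1) → VC-HIT  vc=[9]
8: 0xb0 (blk 11, set 1) → L1-HIT  vc=[9]
9: 0x95 (blk 9, set 1) → VC-HIT  vc=[11]
10: 0xb2 (blk 11, set 1) → VC-HIT  vc=[9]
11: 0x95 (blk 9, set 1) → VC-HIT  vc=[11]

MISSES = 2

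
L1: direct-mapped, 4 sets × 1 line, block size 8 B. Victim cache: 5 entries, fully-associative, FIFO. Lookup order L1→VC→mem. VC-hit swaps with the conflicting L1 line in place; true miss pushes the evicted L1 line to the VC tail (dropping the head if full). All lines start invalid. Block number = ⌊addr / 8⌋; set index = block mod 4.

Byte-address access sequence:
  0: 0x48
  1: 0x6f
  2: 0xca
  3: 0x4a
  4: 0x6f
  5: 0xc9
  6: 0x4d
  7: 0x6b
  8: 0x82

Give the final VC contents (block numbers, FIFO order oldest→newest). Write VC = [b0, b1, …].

0: 0x48 (blk 9, set 1) → MISS  vc=[]
1: 0x6f (blk 13, set 1) → MISS  vc=[9]
2: 0xca (blk 25, set 1) → MISS  vc=[9, 13]
3: 0x4a (blk 9, set 1) → VC-HIT  vc=[25, 13]
4: 0x6f (blk 13, set 1) → VC-HIT  vc=[25, 9]
5: 0xc9 (blk 25, set 1) → VC-HIT  vc=[13, 9]
6: 0x4d (blk 9, set 1) → VC-HIT  vc=[13, 25]
7: 0x6b (blk 13, set 1) → VC-HIT  vc=[9, 25]
8: 0x82 (blk 16, set 0) → MISS  vc=[9, 25]

VC = [9, 25]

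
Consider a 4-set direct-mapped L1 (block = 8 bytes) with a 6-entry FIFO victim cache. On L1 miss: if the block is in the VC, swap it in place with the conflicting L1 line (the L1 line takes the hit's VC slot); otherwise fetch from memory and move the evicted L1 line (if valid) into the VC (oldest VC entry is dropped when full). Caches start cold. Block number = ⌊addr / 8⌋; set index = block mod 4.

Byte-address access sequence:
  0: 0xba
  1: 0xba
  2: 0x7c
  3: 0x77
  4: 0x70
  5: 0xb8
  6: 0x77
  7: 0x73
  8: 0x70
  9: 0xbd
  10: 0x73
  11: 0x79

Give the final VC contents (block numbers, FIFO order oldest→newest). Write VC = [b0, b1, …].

VC = [23]

  [0] addr=0xba blk=23 s=3: MISS | VC []
  [1] addr=0xba blk=23 s=3: L1-HIT | VC []
  [2] addr=0x7c blk=15 s=3: MISS | VC [23]
  [3] addr=0x77 blk=14 s=2: MISS | VC [23]
  [4] addr=0x70 blk=14 s=2: L1-HIT | VC [23]
  [5] addr=0xb8 blk=23 s=3: VC-HIT | VC [15]
  [6] addr=0x77 blk=14 s=2: L1-HIT | VC [15]
  [7] addr=0x73 blk=14 s=2: L1-HIT | VC [15]
  [8] addr=0x70 blk=14 s=2: L1-HIT | VC [15]
  [9] addr=0xbd blk=23 s=3: L1-HIT | VC [15]
  [10] addr=0x73 blk=14 s=2: L1-HIT | VC [15]
  [11] addr=0x79 blk=15 s=3: VC-HIT | VC [23]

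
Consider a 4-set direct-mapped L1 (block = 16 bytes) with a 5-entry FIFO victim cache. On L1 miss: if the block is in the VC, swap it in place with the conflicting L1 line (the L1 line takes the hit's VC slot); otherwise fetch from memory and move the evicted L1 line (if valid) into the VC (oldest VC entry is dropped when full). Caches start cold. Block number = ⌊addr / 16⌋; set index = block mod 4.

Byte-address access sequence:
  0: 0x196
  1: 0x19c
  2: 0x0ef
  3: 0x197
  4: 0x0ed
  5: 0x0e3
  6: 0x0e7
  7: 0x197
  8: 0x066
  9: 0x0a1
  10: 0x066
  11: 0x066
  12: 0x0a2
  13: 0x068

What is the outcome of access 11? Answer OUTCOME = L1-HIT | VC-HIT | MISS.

  [0] addr=0x196 blk=25 s=1: MISS | VC []
  [1] addr=0x19c blk=25 s=1: L1-HIT | VC []
  [2] addr=0xef blk=14 s=2: MISS | VC []
  [3] addr=0x197 blk=25 s=1: L1-HIT | VC []
  [4] addr=0xed blk=14 s=2: L1-HIT | VC []
  [5] addr=0xe3 blk=14 s=2: L1-HIT | VC []
  [6] addr=0xe7 blk=14 s=2: L1-HIT | VC []
  [7] addr=0x197 blk=25 s=1: L1-HIT | VC []
  [8] addr=0x66 blk=6 s=2: MISS | VC [14]
  [9] addr=0xa1 blk=10 s=2: MISS | VC [14, 6]
  [10] addr=0x66 blk=6 s=2: VC-HIT | VC [14, 10]
  [11] addr=0x66 blk=6 s=2: L1-HIT | VC [14, 10]
  [12] addr=0xa2 blk=10 s=2: VC-HIT | VC [14, 6]
  [13] addr=0x68 blk=6 s=2: VC-HIT | VC [14, 10]

OUTCOME = L1-HIT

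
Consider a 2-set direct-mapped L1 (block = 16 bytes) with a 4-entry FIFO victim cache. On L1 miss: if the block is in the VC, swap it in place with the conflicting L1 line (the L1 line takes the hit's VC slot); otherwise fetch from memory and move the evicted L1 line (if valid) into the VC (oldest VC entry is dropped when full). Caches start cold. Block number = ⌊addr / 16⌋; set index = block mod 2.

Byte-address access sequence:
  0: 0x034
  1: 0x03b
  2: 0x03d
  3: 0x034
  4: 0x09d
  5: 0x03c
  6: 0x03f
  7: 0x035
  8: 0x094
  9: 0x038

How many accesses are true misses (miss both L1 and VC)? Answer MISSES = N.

MISSES = 2

#0 0x34→b3/s1 MISS; vc=[]
#1 0x3b→b3/s1 L1-HIT; vc=[]
#2 0x3d→b3/s1 L1-HIT; vc=[]
#3 0x34→b3/s1 L1-HIT; vc=[]
#4 0x9d→b9/s1 MISS; vc=[3]
#5 0x3c→b3/s1 VC-HIT; vc=[9]
#6 0x3f→b3/s1 L1-HIT; vc=[9]
#7 0x35→b3/s1 L1-HIT; vc=[9]
#8 0x94→b9/s1 VC-HIT; vc=[3]
#9 0x38→b3/s1 VC-HIT; vc=[9]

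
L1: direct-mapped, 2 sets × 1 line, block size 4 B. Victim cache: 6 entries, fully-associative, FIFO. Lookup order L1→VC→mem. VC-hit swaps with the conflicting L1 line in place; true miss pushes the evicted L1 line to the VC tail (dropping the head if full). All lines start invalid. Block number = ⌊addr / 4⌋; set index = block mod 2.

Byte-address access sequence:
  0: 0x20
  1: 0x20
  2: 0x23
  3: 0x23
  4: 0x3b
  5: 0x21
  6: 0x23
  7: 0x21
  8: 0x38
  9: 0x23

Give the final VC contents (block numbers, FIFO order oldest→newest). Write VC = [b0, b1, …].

VC = [14]

0: 0x20 (blk 8, set 0) → MISS  vc=[]
1: 0x20 (blk 8, set 0) → L1-HIT  vc=[]
2: 0x23 (blk 8, set 0) → L1-HIT  vc=[]
3: 0x23 (blk 8, set 0) → L1-HIT  vc=[]
4: 0x3b (blk 14, set 0) → MISS  vc=[8]
5: 0x21 (blk 8, set 0) → VC-HIT  vc=[14]
6: 0x23 (blk 8, set 0) → L1-HIT  vc=[14]
7: 0x21 (blk 8, set 0) → L1-HIT  vc=[14]
8: 0x38 (blk 14, set 0) → VC-HIT  vc=[8]
9: 0x23 (blk 8, set 0) → VC-HIT  vc=[14]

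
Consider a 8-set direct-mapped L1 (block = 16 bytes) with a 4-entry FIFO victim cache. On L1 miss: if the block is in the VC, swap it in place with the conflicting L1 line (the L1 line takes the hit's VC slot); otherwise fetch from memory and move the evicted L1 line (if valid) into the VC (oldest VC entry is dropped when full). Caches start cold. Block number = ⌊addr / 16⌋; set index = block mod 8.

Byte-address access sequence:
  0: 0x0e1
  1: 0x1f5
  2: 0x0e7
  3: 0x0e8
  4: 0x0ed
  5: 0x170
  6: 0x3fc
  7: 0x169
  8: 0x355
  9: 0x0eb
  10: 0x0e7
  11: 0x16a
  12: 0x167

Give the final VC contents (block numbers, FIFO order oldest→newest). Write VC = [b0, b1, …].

VC = [31, 23, 14]

  [0] addr=0xe1 blk=14 s=6: MISS | VC []
  [1] addr=0x1f5 blk=31 s=7: MISS | VC []
  [2] addr=0xe7 blk=14 s=6: L1-HIT | VC []
  [3] addr=0xe8 blk=14 s=6: L1-HIT | VC []
  [4] addr=0xed blk=14 s=6: L1-HIT | VC []
  [5] addr=0x170 blk=23 s=7: MISS | VC [31]
  [6] addr=0x3fc blk=63 s=7: MISS | VC [31, 23]
  [7] addr=0x169 blk=22 s=6: MISS | VC [31, 23, 14]
  [8] addr=0x355 blk=53 s=5: MISS | VC [31, 23, 14]
  [9] addr=0xeb blk=14 s=6: VC-HIT | VC [31, 23, 22]
  [10] addr=0xe7 blk=14 s=6: L1-HIT | VC [31, 23, 22]
  [11] addr=0x16a blk=22 s=6: VC-HIT | VC [31, 23, 14]
  [12] addr=0x167 blk=22 s=6: L1-HIT | VC [31, 23, 14]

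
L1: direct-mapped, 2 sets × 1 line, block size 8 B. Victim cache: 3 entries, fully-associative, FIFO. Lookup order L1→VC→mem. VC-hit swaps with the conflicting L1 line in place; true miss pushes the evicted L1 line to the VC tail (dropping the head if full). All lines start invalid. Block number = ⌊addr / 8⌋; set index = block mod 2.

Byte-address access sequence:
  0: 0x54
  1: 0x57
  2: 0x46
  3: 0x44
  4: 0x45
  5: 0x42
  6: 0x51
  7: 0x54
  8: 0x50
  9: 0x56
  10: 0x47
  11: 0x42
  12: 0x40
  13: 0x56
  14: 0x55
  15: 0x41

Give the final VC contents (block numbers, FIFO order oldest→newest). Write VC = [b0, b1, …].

0: 0x54 (blk 10, set 0) → MISS  vc=[]
1: 0x57 (blk 10, set 0) → L1-HIT  vc=[]
2: 0x46 (blk 8, set 0) → MISS  vc=[10]
3: 0x44 (blk 8, set 0) → L1-HIT  vc=[10]
4: 0x45 (blk 8, set 0) → L1-HIT  vc=[10]
5: 0x42 (blk 8, set 0) → L1-HIT  vc=[10]
6: 0x51 (blk 10, set 0) → VC-HIT  vc=[8]
7: 0x54 (blk 10, set 0) → L1-HIT  vc=[8]
8: 0x50 (blk 10, set 0) → L1-HIT  vc=[8]
9: 0x56 (blk 10, set 0) → L1-HIT  vc=[8]
10: 0x47 (blk 8, set 0) → VC-HIT  vc=[10]
11: 0x42 (blk 8, set 0) → L1-HIT  vc=[10]
12: 0x40 (blk 8, set 0) → L1-HIT  vc=[10]
13: 0x56 (blk 10, set 0) → VC-HIT  vc=[8]
14: 0x55 (blk 10, set 0) → L1-HIT  vc=[8]
15: 0x41 (blk 8, set 0) → VC-HIT  vc=[10]

VC = [10]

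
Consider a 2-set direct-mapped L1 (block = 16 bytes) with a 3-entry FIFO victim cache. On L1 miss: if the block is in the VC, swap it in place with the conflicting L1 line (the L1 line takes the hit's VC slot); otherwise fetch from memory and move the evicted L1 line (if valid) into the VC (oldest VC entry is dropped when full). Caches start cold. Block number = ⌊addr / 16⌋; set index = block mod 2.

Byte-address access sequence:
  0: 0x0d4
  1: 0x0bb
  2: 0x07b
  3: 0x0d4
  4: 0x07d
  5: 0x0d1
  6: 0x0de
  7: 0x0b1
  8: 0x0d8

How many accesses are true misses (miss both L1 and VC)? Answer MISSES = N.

MISSES = 3

0: 0xd4 (blk 13, set 1) → MISS  vc=[]
1: 0xbb (blk 11, set 1) → MISS  vc=[13]
2: 0x7b (blk 7, set 1) → MISS  vc=[13, 11]
3: 0xd4 (blk 13, set 1) → VC-HIT  vc=[7, 11]
4: 0x7d (blk 7, set 1) → VC-HIT  vc=[13, 11]
5: 0xd1 (blk 13, set 1) → VC-HIT  vc=[7, 11]
6: 0xde (blk 13, set 1) → L1-HIT  vc=[7, 11]
7: 0xb1 (blk 11, set 1) → VC-HIT  vc=[7, 13]
8: 0xd8 (blk 13, set 1) → VC-HIT  vc=[7, 11]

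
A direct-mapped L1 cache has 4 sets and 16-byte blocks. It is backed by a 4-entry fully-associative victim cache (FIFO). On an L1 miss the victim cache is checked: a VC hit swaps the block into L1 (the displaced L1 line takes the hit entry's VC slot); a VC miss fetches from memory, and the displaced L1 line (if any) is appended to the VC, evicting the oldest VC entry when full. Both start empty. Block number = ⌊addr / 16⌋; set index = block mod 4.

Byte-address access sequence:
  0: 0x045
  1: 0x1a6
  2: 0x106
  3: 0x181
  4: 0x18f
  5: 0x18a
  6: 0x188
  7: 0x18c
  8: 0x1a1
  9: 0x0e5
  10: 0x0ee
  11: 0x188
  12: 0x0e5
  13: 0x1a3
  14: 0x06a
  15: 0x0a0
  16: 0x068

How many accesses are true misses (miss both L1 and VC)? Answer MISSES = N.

MISSES = 7

#0 0x45→b4/s0 MISS; vc=[]
#1 0x1a6→b26/s2 MISS; vc=[]
#2 0x106→b16/s0 MISS; vc=[4]
#3 0x181→b24/s0 MISS; vc=[4,16]
#4 0x18f→b24/s0 L1-HIT; vc=[4,16]
#5 0x18a→b24/s0 L1-HIT; vc=[4,16]
#6 0x188→b24/s0 L1-HIT; vc=[4,16]
#7 0x18c→b24/s0 L1-HIT; vc=[4,16]
#8 0x1a1→b26/s2 L1-HIT; vc=[4,16]
#9 0xe5→b14/s2 MISS; vc=[4,16,26]
#10 0xee→b14/s2 L1-HIT; vc=[4,16,26]
#11 0x188→b24/s0 L1-HIT; vc=[4,16,26]
#12 0xe5→b14/s2 L1-HIT; vc=[4,16,26]
#13 0x1a3→b26/s2 VC-HIT; vc=[4,16,14]
#14 0x6a→b6/s2 MISS; vc=[4,16,14,26]
#15 0xa0→b10/s2 MISS; vc=[16,14,26,6]
#16 0x68→b6/s2 VC-HIT; vc=[16,14,26,10]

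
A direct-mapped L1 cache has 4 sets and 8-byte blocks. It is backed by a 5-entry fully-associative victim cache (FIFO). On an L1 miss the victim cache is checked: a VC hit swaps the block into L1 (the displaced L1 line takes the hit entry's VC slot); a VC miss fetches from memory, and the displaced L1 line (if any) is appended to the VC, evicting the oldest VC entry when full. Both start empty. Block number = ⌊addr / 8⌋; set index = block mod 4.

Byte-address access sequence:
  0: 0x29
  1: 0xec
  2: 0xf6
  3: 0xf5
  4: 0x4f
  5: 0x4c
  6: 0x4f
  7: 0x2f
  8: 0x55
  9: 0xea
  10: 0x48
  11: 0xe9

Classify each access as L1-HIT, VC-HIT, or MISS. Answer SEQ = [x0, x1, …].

SEQ = [MISS, MISS, MISS, L1-HIT, MISS, L1-HIT, L1-HIT, VC-HIT, MISS, VC-HIT, VC-HIT, VC-HIT]

#0 0x29→b5/s1 MISS; vc=[]
#1 0xec→b29/s1 MISS; vc=[5]
#2 0xf6→b30/s2 MISS; vc=[5]
#3 0xf5→b30/s2 L1-HIT; vc=[5]
#4 0x4f→b9/s1 MISS; vc=[5,29]
#5 0x4c→b9/s1 L1-HIT; vc=[5,29]
#6 0x4f→b9/s1 L1-HIT; vc=[5,29]
#7 0x2f→b5/s1 VC-HIT; vc=[9,29]
#8 0x55→b10/s2 MISS; vc=[9,29,30]
#9 0xea→b29/s1 VC-HIT; vc=[9,5,30]
#10 0x48→b9/s1 VC-HIT; vc=[29,5,30]
#11 0xe9→b29/s1 VC-HIT; vc=[9,5,30]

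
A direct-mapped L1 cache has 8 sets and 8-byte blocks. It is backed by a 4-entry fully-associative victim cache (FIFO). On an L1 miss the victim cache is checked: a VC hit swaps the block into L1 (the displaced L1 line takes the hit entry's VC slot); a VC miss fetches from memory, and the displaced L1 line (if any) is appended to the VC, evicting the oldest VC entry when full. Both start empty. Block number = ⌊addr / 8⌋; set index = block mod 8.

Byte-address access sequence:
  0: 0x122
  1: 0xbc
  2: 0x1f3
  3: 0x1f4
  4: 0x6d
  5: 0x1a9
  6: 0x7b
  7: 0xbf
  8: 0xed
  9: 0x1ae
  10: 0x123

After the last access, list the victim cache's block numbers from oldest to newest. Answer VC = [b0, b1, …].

VC = [13, 15, 29]

  [0] addr=0x122 blk=36 s=4: MISS | VC []
  [1] addr=0xbc blk=23 s=7: MISS | VC []
  [2] addr=0x1f3 blk=62 s=6: MISS | VC []
  [3] addr=0x1f4 blk=62 s=6: L1-HIT | VC []
  [4] addr=0x6d blk=13 s=5: MISS | VC []
  [5] addr=0x1a9 blk=53 s=5: MISS | VC [13]
  [6] addr=0x7b blk=15 s=7: MISS | VC [13, 23]
  [7] addr=0xbf blk=23 s=7: VC-HIT | VC [13, 15]
  [8] addr=0xed blk=29 s=5: MISS | VC [13, 15, 53]
  [9] addr=0x1ae blk=53 s=5: VC-HIT | VC [13, 15, 29]
  [10] addr=0x123 blk=36 s=4: L1-HIT | VC [13, 15, 29]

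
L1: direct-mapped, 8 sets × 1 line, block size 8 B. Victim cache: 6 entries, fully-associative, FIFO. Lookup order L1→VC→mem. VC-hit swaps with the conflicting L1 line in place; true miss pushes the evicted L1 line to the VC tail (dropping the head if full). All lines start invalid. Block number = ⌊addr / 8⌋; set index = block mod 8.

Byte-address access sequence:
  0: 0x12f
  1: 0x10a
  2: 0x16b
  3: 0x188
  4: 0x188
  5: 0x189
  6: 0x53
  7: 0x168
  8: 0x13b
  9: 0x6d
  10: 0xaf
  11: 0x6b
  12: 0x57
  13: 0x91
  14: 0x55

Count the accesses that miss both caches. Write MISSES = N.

MISSES = 9

  [0] addr=0x12f blk=37 s=5: MISS | VC []
  [1] addr=0x10a blk=33 s=1: MISS | VC []
  [2] addr=0x16b blk=45 s=5: MISS | VC [37]
  [3] addr=0x188 blk=49 s=1: MISS | VC [37, 33]
  [4] addr=0x188 blk=49 s=1: L1-HIT | VC [37, 33]
  [5] addr=0x189 blk=49 s=1: L1-HIT | VC [37, 33]
  [6] addr=0x53 blk=10 s=2: MISS | VC [37, 33]
  [7] addr=0x168 blk=45 s=5: L1-HIT | VC [37, 33]
  [8] addr=0x13b blk=39 s=7: MISS | VC [37, 33]
  [9] addr=0x6d blk=13 s=5: MISS | VC [37, 33, 45]
  [10] addr=0xaf blk=21 s=5: MISS | VC [37, 33, 45, 13]
  [11] addr=0x6b blk=13 s=5: VC-HIT | VC [37, 33, 45, 21]
  [12] addr=0x57 blk=10 s=2: L1-HIT | VC [37, 33, 45, 21]
  [13] addr=0x91 blk=18 s=2: MISS | VC [37, 33, 45, 21, 10]
  [14] addr=0x55 blk=10 s=2: VC-HIT | VC [37, 33, 45, 21, 18]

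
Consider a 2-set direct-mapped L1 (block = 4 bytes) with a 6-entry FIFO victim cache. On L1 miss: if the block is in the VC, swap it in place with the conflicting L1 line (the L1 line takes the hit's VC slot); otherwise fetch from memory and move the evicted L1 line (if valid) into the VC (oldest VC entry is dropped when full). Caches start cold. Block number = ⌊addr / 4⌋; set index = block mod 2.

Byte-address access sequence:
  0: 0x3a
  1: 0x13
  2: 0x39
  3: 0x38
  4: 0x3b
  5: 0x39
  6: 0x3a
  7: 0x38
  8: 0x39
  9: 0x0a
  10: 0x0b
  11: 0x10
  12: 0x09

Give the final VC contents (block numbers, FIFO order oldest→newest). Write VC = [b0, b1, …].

VC = [4, 14]

  [0] addr=0x3a blk=14 s=0: MISS | VC []
  [1] addr=0x13 blk=4 s=0: MISS | VC [14]
  [2] addr=0x39 blk=14 s=0: VC-HIT | VC [4]
  [3] addr=0x38 blk=14 s=0: L1-HIT | VC [4]
  [4] addr=0x3b blk=14 s=0: L1-HIT | VC [4]
  [5] addr=0x39 blk=14 s=0: L1-HIT | VC [4]
  [6] addr=0x3a blk=14 s=0: L1-HIT | VC [4]
  [7] addr=0x38 blk=14 s=0: L1-HIT | VC [4]
  [8] addr=0x39 blk=14 s=0: L1-HIT | VC [4]
  [9] addr=0xa blk=2 s=0: MISS | VC [4, 14]
  [10] addr=0xb blk=2 s=0: L1-HIT | VC [4, 14]
  [11] addr=0x10 blk=4 s=0: VC-HIT | VC [2, 14]
  [12] addr=0x9 blk=2 s=0: VC-HIT | VC [4, 14]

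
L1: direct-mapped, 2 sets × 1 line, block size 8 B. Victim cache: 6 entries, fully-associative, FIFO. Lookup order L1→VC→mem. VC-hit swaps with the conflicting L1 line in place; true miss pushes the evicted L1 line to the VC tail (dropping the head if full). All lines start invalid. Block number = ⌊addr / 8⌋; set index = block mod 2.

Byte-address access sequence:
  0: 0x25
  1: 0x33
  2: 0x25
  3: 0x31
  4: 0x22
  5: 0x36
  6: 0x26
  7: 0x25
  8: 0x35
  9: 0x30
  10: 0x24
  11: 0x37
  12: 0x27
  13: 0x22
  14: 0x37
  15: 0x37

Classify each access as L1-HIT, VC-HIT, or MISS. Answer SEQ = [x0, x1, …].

#0 0x25→b4/s0 MISS; vc=[]
#1 0x33→b6/s0 MISS; vc=[4]
#2 0x25→b4/s0 VC-HIT; vc=[6]
#3 0x31→b6/s0 VC-HIT; vc=[4]
#4 0x22→b4/s0 VC-HIT; vc=[6]
#5 0x36→b6/s0 VC-HIT; vc=[4]
#6 0x26→b4/s0 VC-HIT; vc=[6]
#7 0x25→b4/s0 L1-HIT; vc=[6]
#8 0x35→b6/s0 VC-HIT; vc=[4]
#9 0x30→b6/s0 L1-HIT; vc=[4]
#10 0x24→b4/s0 VC-HIT; vc=[6]
#11 0x37→b6/s0 VC-HIT; vc=[4]
#12 0x27→b4/s0 VC-HIT; vc=[6]
#13 0x22→b4/s0 L1-HIT; vc=[6]
#14 0x37→b6/s0 VC-HIT; vc=[4]
#15 0x37→b6/s0 L1-HIT; vc=[4]

SEQ = [MISS, MISS, VC-HIT, VC-HIT, VC-HIT, VC-HIT, VC-HIT, L1-HIT, VC-HIT, L1-HIT, VC-HIT, VC-HIT, VC-HIT, L1-HIT, VC-HIT, L1-HIT]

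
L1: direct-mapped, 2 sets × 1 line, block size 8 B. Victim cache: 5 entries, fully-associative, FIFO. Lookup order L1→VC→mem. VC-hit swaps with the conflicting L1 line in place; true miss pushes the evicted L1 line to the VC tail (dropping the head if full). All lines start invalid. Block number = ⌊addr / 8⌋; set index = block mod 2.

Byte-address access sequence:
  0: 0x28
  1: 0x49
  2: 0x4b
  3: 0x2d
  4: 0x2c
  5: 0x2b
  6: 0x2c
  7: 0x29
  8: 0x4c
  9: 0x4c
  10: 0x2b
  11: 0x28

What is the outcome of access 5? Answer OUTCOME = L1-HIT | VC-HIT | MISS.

OUTCOME = L1-HIT

0: 0x28 (blk 5, set 1) → MISS  vc=[]
1: 0x49 (blk 9, set 1) → MISS  vc=[5]
2: 0x4b (blk 9, set 1) → L1-HIT  vc=[5]
3: 0x2d (blk 5, set 1) → VC-HIT  vc=[9]
4: 0x2c (blk 5, set 1) → L1-HIT  vc=[9]
5: 0x2b (blk 5, set 1) → L1-HIT  vc=[9]
6: 0x2c (blk 5, set 1) → L1-HIT  vc=[9]
7: 0x29 (blk 5, set 1) → L1-HIT  vc=[9]
8: 0x4c (blk 9, set 1) → VC-HIT  vc=[5]
9: 0x4c (blk 9, set 1) → L1-HIT  vc=[5]
10: 0x2b (blk 5, set 1) → VC-HIT  vc=[9]
11: 0x28 (blk 5, set 1) → L1-HIT  vc=[9]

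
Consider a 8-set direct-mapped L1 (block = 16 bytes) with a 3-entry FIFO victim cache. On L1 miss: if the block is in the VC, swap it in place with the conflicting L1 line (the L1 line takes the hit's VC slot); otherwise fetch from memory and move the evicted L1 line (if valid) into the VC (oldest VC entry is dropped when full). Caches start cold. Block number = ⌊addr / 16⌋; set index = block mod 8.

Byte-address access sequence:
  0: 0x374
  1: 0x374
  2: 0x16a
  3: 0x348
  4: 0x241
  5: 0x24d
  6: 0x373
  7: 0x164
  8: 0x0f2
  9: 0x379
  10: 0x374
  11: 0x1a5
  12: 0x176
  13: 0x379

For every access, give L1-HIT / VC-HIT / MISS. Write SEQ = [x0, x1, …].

SEQ = [MISS, L1-HIT, MISS, MISS, MISS, L1-HIT, L1-HIT, L1-HIT, MISS, VC-HIT, L1-HIT, MISS, MISS, VC-HIT]

0: 0x374 (blk 55, set 7) → MISS  vc=[]
1: 0x374 (blk 55, set 7) → L1-HIT  vc=[]
2: 0x16a (blk 22, set 6) → MISS  vc=[]
3: 0x348 (blk 52, set 4) → MISS  vc=[]
4: 0x241 (blk 36, set 4) → MISS  vc=[52]
5: 0x24d (blk 36, set 4) → L1-HIT  vc=[52]
6: 0x373 (blk 55, set 7) → L1-HIT  vc=[52]
7: 0x164 (blk 22, set 6) → L1-HIT  vc=[52]
8: 0xf2 (blk 15, set 7) → MISS  vc=[52, 55]
9: 0x379 (blk 55, set 7) → VC-HIT  vc=[52, 15]
10: 0x374 (blk 55, set 7) → L1-HIT  vc=[52, 15]
11: 0x1a5 (blk 26, set 2) → MISS  vc=[52, 15]
12: 0x176 (blk 23, set 7) → MISS  vc=[52, 15, 55]
13: 0x379 (blk 55, set 7) → VC-HIT  vc=[52, 15, 23]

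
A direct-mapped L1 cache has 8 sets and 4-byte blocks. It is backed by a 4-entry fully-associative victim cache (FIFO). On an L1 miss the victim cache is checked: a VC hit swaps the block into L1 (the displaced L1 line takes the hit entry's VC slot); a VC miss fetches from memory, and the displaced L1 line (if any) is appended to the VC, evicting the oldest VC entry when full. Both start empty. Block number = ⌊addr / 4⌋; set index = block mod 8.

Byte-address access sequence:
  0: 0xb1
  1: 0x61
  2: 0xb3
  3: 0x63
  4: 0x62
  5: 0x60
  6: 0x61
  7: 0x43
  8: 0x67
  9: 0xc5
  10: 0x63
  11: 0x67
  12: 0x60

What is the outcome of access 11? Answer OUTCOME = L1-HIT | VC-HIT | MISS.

OUTCOME = VC-HIT

#0 0xb1→b44/s4 MISS; vc=[]
#1 0x61→b24/s0 MISS; vc=[]
#2 0xb3→b44/s4 L1-HIT; vc=[]
#3 0x63→b24/s0 L1-HIT; vc=[]
#4 0x62→b24/s0 L1-HIT; vc=[]
#5 0x60→b24/s0 L1-HIT; vc=[]
#6 0x61→b24/s0 L1-HIT; vc=[]
#7 0x43→b16/s0 MISS; vc=[24]
#8 0x67→b25/s1 MISS; vc=[24]
#9 0xc5→b49/s1 MISS; vc=[24,25]
#10 0x63→b24/s0 VC-HIT; vc=[16,25]
#11 0x67→b25/s1 VC-HIT; vc=[16,49]
#12 0x60→b24/s0 L1-HIT; vc=[16,49]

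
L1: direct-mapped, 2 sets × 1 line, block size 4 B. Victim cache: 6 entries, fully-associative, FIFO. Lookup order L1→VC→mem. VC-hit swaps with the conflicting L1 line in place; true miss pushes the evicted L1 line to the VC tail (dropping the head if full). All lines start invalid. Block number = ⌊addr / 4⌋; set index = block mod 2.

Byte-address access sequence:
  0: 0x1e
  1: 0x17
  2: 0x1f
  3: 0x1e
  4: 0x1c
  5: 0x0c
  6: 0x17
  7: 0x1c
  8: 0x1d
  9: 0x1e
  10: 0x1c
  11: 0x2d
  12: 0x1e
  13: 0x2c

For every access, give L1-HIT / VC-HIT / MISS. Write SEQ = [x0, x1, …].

0: 0x1e (blk 7, set 1) → MISS  vc=[]
1: 0x17 (blk 5, set 1) → MISS  vc=[7]
2: 0x1f (blk 7, set 1) → VC-HIT  vc=[5]
3: 0x1e (blk 7, set 1) → L1-HIT  vc=[5]
4: 0x1c (blk 7, set 1) → L1-HIT  vc=[5]
5: 0xc (blk 3, set 1) → MISS  vc=[5, 7]
6: 0x17 (blk 5, set 1) → VC-HIT  vc=[3, 7]
7: 0x1c (blk 7, set 1) → VC-HIT  vc=[3, 5]
8: 0x1d (blk 7, set 1) → L1-HIT  vc=[3, 5]
9: 0x1e (blk 7, set 1) → L1-HIT  vc=[3, 5]
10: 0x1c (blk 7, set 1) → L1-HIT  vc=[3, 5]
11: 0x2d (blk 11, set 1) → MISS  vc=[3, 5, 7]
12: 0x1e (blk 7, set 1) → VC-HIT  vc=[3, 5, 11]
13: 0x2c (blk 11, set 1) → VC-HIT  vc=[3, 5, 7]

SEQ = [MISS, MISS, VC-HIT, L1-HIT, L1-HIT, MISS, VC-HIT, VC-HIT, L1-HIT, L1-HIT, L1-HIT, MISS, VC-HIT, VC-HIT]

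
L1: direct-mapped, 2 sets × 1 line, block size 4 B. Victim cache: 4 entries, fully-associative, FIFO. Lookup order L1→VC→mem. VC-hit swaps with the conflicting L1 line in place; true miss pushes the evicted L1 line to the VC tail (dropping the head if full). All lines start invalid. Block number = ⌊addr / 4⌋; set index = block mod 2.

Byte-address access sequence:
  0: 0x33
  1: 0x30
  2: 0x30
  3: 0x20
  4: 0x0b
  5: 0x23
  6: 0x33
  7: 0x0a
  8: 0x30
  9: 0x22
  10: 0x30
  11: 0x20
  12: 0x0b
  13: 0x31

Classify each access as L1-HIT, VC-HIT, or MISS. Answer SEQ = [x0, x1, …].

0: 0x33 (blk 12, set 0) → MISS  vc=[]
1: 0x30 (blk 12, set 0) → L1-HIT  vc=[]
2: 0x30 (blk 12, set 0) → L1-HIT  vc=[]
3: 0x20 (blk 8, set 0) → MISS  vc=[12]
4: 0xb (blk 2, set 0) → MISS  vc=[12, 8]
5: 0x23 (blk 8, set 0) → VC-HIT  vc=[12, 2]
6: 0x33 (blk 12, set 0) → VC-HIT  vc=[8, 2]
7: 0xa (blk 2, set 0) → VC-HIT  vc=[8, 12]
8: 0x30 (blk 12, set 0) → VC-HIT  vc=[8, 2]
9: 0x22 (blk 8, set 0) → VC-HIT  vc=[12, 2]
10: 0x30 (blk 12, set 0) → VC-HIT  vc=[8, 2]
11: 0x20 (blk 8, set 0) → VC-HIT  vc=[12, 2]
12: 0xb (blk 2, set 0) → VC-HIT  vc=[12, 8]
13: 0x31 (blk 12, set 0) → VC-HIT  vc=[2, 8]

SEQ = [MISS, L1-HIT, L1-HIT, MISS, MISS, VC-HIT, VC-HIT, VC-HIT, VC-HIT, VC-HIT, VC-HIT, VC-HIT, VC-HIT, VC-HIT]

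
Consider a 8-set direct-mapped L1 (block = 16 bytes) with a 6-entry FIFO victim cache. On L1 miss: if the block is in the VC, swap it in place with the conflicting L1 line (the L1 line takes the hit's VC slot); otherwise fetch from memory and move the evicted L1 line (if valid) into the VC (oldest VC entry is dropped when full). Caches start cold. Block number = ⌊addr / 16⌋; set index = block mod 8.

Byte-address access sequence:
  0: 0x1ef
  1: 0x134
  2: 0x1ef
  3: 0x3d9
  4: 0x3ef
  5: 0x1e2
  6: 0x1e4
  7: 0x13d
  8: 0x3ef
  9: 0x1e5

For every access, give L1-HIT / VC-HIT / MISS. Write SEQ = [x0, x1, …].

SEQ = [MISS, MISS, L1-HIT, MISS, MISS, VC-HIT, L1-HIT, L1-HIT, VC-HIT, VC-HIT]

#0 0x1ef→b30/s6 MISS; vc=[]
#1 0x134→b19/s3 MISS; vc=[]
#2 0x1ef→b30/s6 L1-HIT; vc=[]
#3 0x3d9→b61/s5 MISS; vc=[]
#4 0x3ef→b62/s6 MISS; vc=[30]
#5 0x1e2→b30/s6 VC-HIT; vc=[62]
#6 0x1e4→b30/s6 L1-HIT; vc=[62]
#7 0x13d→b19/s3 L1-HIT; vc=[62]
#8 0x3ef→b62/s6 VC-HIT; vc=[30]
#9 0x1e5→b30/s6 VC-HIT; vc=[62]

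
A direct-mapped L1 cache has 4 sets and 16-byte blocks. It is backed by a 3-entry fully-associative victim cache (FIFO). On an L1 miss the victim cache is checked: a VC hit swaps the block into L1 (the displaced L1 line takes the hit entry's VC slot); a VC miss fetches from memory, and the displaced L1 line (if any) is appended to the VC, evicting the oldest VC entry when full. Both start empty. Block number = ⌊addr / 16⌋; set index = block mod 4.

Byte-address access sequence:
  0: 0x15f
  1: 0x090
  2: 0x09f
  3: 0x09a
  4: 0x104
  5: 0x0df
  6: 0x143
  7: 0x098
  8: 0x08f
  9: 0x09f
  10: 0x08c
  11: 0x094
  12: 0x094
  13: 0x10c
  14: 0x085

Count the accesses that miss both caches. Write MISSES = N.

MISSES = 6

#0 0x15f→b21/s1 MISS; vc=[]
#1 0x90→b9/s1 MISS; vc=[21]
#2 0x9f→b9/s1 L1-HIT; vc=[21]
#3 0x9a→b9/s1 L1-HIT; vc=[21]
#4 0x104→b16/s0 MISS; vc=[21]
#5 0xdf→b13/s1 MISS; vc=[21,9]
#6 0x143→b20/s0 MISS; vc=[21,9,16]
#7 0x98→b9/s1 VC-HIT; vc=[21,13,16]
#8 0x8f→b8/s0 MISS; vc=[13,16,20]
#9 0x9f→b9/s1 L1-HIT; vc=[13,16,20]
#10 0x8c→b8/s0 L1-HIT; vc=[13,16,20]
#11 0x94→b9/s1 L1-HIT; vc=[13,16,20]
#12 0x94→b9/s1 L1-HIT; vc=[13,16,20]
#13 0x10c→b16/s0 VC-HIT; vc=[13,8,20]
#14 0x85→b8/s0 VC-HIT; vc=[13,16,20]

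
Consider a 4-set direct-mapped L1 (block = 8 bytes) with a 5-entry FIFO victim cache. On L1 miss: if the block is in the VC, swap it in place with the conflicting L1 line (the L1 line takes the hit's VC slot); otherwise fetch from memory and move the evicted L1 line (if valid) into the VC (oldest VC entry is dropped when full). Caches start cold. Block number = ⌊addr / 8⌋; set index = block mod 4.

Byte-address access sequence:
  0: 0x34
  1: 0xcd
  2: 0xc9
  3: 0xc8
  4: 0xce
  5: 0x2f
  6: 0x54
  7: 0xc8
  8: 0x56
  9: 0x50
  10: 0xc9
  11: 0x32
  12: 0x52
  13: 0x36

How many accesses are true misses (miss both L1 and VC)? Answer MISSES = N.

MISSES = 4

  [0] addr=0x34 blk=6 s=2: MISS | VC []
  [1] addr=0xcd blk=25 s=1: MISS | VC []
  [2] addr=0xc9 blk=25 s=1: L1-HIT | VC []
  [3] addr=0xc8 blk=25 s=1: L1-HIT | VC []
  [4] addr=0xce blk=25 s=1: L1-HIT | VC []
  [5] addr=0x2f blk=5 s=1: MISS | VC [25]
  [6] addr=0x54 blk=10 s=2: MISS | VC [25, 6]
  [7] addr=0xc8 blk=25 s=1: VC-HIT | VC [5, 6]
  [8] addr=0x56 blk=10 s=2: L1-HIT | VC [5, 6]
  [9] addr=0x50 blk=10 s=2: L1-HIT | VC [5, 6]
  [10] addr=0xc9 blk=25 s=1: L1-HIT | VC [5, 6]
  [11] addr=0x32 blk=6 s=2: VC-HIT | VC [5, 10]
  [12] addr=0x52 blk=10 s=2: VC-HIT | VC [5, 6]
  [13] addr=0x36 blk=6 s=2: VC-HIT | VC [5, 10]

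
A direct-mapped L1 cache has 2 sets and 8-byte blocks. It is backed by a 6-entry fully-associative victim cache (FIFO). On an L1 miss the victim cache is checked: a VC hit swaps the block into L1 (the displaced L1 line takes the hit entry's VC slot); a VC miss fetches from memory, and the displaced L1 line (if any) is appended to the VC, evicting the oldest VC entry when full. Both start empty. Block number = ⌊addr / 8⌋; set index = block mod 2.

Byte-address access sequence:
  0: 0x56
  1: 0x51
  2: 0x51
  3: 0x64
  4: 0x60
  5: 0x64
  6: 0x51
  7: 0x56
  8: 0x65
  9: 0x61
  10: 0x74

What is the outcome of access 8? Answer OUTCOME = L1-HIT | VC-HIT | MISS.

  [0] addr=0x56 blk=10 s=0: MISS | VC []
  [1] addr=0x51 blk=10 s=0: L1-HIT | VC []
  [2] addr=0x51 blk=10 s=0: L1-HIT | VC []
  [3] addr=0x64 blk=12 s=0: MISS | VC [10]
  [4] addr=0x60 blk=12 s=0: L1-HIT | VC [10]
  [5] addr=0x64 blk=12 s=0: L1-HIT | VC [10]
  [6] addr=0x51 blk=10 s=0: VC-HIT | VC [12]
  [7] addr=0x56 blk=10 s=0: L1-HIT | VC [12]
  [8] addr=0x65 blk=12 s=0: VC-HIT | VC [10]
  [9] addr=0x61 blk=12 s=0: L1-HIT | VC [10]
  [10] addr=0x74 blk=14 s=0: MISS | VC [10, 12]

OUTCOME = VC-HIT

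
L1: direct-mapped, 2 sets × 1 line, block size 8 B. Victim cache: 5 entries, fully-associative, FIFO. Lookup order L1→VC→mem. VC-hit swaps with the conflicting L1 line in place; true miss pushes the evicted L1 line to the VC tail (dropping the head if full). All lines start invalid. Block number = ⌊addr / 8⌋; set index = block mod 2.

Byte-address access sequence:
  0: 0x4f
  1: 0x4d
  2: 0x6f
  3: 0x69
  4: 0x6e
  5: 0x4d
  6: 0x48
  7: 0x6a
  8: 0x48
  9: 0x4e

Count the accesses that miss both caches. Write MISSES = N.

MISSES = 2

0: 0x4f (blk 9, set 1) → MISS  vc=[]
1: 0x4d (blk 9, set 1) → L1-HIT  vc=[]
2: 0x6f (blk 13, set 1) → MISS  vc=[9]
3: 0x69 (blk 13, set 1) → L1-HIT  vc=[9]
4: 0x6e (blk 13, set 1) → L1-HIT  vc=[9]
5: 0x4d (blk 9, set 1) → VC-HIT  vc=[13]
6: 0x48 (blk 9, set 1) → L1-HIT  vc=[13]
7: 0x6a (blk 13, set 1) → VC-HIT  vc=[9]
8: 0x48 (blk 9, set 1) → VC-HIT  vc=[13]
9: 0x4e (blk 9, set 1) → L1-HIT  vc=[13]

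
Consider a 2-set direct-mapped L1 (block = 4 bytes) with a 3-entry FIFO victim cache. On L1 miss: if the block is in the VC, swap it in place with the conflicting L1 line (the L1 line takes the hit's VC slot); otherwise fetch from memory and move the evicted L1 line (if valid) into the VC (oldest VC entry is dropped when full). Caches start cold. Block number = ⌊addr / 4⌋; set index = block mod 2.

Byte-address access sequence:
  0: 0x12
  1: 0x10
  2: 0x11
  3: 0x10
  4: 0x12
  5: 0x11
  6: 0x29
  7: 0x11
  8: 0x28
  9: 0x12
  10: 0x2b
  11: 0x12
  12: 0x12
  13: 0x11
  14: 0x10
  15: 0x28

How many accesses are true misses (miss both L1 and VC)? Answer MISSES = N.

MISSES = 2

#0 0x12→b4/s0 MISS; vc=[]
#1 0x10→b4/s0 L1-HIT; vc=[]
#2 0x11→b4/s0 L1-HIT; vc=[]
#3 0x10→b4/s0 L1-HIT; vc=[]
#4 0x12→b4/s0 L1-HIT; vc=[]
#5 0x11→b4/s0 L1-HIT; vc=[]
#6 0x29→b10/s0 MISS; vc=[4]
#7 0x11→b4/s0 VC-HIT; vc=[10]
#8 0x28→b10/s0 VC-HIT; vc=[4]
#9 0x12→b4/s0 VC-HIT; vc=[10]
#10 0x2b→b10/s0 VC-HIT; vc=[4]
#11 0x12→b4/s0 VC-HIT; vc=[10]
#12 0x12→b4/s0 L1-HIT; vc=[10]
#13 0x11→b4/s0 L1-HIT; vc=[10]
#14 0x10→b4/s0 L1-HIT; vc=[10]
#15 0x28→b10/s0 VC-HIT; vc=[4]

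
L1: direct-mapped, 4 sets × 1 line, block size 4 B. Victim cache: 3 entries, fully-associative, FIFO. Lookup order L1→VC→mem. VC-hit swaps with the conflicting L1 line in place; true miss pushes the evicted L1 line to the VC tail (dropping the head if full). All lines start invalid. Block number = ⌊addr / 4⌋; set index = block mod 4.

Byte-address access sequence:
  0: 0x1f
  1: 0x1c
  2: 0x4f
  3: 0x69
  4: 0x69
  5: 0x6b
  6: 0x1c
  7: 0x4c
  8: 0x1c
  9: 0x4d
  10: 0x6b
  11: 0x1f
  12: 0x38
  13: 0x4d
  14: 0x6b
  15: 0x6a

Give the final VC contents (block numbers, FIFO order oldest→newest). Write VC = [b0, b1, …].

VC = [7, 14]

0: 0x1f (blk 7, set 3) → MISS  vc=[]
1: 0x1c (blk 7, set 3) → L1-HIT  vc=[]
2: 0x4f (blk 19, set 3) → MISS  vc=[7]
3: 0x69 (blk 26, set 2) → MISS  vc=[7]
4: 0x69 (blk 26, set 2) → L1-HIT  vc=[7]
5: 0x6b (blk 26, set 2) → L1-HIT  vc=[7]
6: 0x1c (blk 7, set 3) → VC-HIT  vc=[19]
7: 0x4c (blk 19, set 3) → VC-HIT  vc=[7]
8: 0x1c (blk 7, set 3) → VC-HIT  vc=[19]
9: 0x4d (blk 19, set 3) → VC-HIT  vc=[7]
10: 0x6b (blk 26, set 2) → L1-HIT  vc=[7]
11: 0x1f (blk 7, set 3) → VC-HIT  vc=[19]
12: 0x38 (blk 14, set 2) → MISS  vc=[19, 26]
13: 0x4d (blk 19, set 3) → VC-HIT  vc=[7, 26]
14: 0x6b (blk 26, set 2) → VC-HIT  vc=[7, 14]
15: 0x6a (blk 26, set 2) → L1-HIT  vc=[7, 14]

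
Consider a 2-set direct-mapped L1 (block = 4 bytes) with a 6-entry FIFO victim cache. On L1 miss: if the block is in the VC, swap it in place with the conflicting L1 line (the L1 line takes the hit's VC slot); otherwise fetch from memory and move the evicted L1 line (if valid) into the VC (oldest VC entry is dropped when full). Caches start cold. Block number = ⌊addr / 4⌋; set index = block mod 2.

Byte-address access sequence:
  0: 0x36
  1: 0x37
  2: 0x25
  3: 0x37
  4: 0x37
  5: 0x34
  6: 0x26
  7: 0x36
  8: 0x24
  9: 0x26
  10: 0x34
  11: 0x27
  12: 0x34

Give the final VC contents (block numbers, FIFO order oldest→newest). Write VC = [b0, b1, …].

VC = [9]

#0 0x36→b13/s1 MISS; vc=[]
#1 0x37→b13/s1 L1-HIT; vc=[]
#2 0x25→b9/s1 MISS; vc=[13]
#3 0x37→b13/s1 VC-HIT; vc=[9]
#4 0x37→b13/s1 L1-HIT; vc=[9]
#5 0x34→b13/s1 L1-HIT; vc=[9]
#6 0x26→b9/s1 VC-HIT; vc=[13]
#7 0x36→b13/s1 VC-HIT; vc=[9]
#8 0x24→b9/s1 VC-HIT; vc=[13]
#9 0x26→b9/s1 L1-HIT; vc=[13]
#10 0x34→b13/s1 VC-HIT; vc=[9]
#11 0x27→b9/s1 VC-HIT; vc=[13]
#12 0x34→b13/s1 VC-HIT; vc=[9]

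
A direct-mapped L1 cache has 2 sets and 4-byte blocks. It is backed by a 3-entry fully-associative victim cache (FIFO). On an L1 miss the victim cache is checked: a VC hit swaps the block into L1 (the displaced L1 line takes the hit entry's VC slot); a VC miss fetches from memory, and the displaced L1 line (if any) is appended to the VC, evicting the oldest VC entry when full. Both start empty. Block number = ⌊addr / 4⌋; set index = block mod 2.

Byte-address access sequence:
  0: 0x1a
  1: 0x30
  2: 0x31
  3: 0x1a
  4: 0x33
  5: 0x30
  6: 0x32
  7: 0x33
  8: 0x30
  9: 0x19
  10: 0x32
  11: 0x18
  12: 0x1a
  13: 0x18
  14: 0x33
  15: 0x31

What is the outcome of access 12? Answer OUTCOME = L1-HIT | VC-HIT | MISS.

#0 0x1a→b6/s0 MISS; vc=[]
#1 0x30→b12/s0 MISS; vc=[6]
#2 0x31→b12/s0 L1-HIT; vc=[6]
#3 0x1a→b6/s0 VC-HIT; vc=[12]
#4 0x33→b12/s0 VC-HIT; vc=[6]
#5 0x30→b12/s0 L1-HIT; vc=[6]
#6 0x32→b12/s0 L1-HIT; vc=[6]
#7 0x33→b12/s0 L1-HIT; vc=[6]
#8 0x30→b12/s0 L1-HIT; vc=[6]
#9 0x19→b6/s0 VC-HIT; vc=[12]
#10 0x32→b12/s0 VC-HIT; vc=[6]
#11 0x18→b6/s0 VC-HIT; vc=[12]
#12 0x1a→b6/s0 L1-HIT; vc=[12]
#13 0x18→b6/s0 L1-HIT; vc=[12]
#14 0x33→b12/s0 VC-HIT; vc=[6]
#15 0x31→b12/s0 L1-HIT; vc=[6]

OUTCOME = L1-HIT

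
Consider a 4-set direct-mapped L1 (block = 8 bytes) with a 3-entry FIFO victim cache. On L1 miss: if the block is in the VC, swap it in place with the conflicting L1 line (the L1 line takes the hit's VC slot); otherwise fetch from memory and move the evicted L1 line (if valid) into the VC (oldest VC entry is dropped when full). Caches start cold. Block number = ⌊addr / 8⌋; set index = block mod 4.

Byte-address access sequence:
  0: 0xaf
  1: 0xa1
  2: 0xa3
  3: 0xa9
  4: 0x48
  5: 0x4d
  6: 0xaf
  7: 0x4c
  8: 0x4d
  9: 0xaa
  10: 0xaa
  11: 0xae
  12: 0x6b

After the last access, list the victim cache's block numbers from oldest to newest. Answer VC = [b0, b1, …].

#0 0xaf→b21/s1 MISS; vc=[]
#1 0xa1→b20/s0 MISS; vc=[]
#2 0xa3→b20/s0 L1-HIT; vc=[]
#3 0xa9→b21/s1 L1-HIT; vc=[]
#4 0x48→b9/s1 MISS; vc=[21]
#5 0x4d→b9/s1 L1-HIT; vc=[21]
#6 0xaf→b21/s1 VC-HIT; vc=[9]
#7 0x4c→b9/s1 VC-HIT; vc=[21]
#8 0x4d→b9/s1 L1-HIT; vc=[21]
#9 0xaa→b21/s1 VC-HIT; vc=[9]
#10 0xaa→b21/s1 L1-HIT; vc=[9]
#11 0xae→b21/s1 L1-HIT; vc=[9]
#12 0x6b→b13/s1 MISS; vc=[9,21]

VC = [9, 21]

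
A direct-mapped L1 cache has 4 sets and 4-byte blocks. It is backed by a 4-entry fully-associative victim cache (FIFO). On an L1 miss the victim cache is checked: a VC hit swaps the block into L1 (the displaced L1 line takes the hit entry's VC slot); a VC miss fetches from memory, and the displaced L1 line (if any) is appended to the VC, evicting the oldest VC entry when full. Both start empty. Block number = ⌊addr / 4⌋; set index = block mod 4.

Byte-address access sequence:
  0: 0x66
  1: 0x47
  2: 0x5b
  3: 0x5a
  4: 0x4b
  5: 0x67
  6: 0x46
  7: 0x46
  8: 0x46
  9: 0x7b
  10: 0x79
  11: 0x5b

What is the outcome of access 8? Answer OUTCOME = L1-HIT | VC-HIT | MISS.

OUTCOME = L1-HIT

  [0] addr=0x66 blk=25 s=1: MISS | VC []
  [1] addr=0x47 blk=17 s=1: MISS | VC [25]
  [2] addr=0x5b blk=22 s=2: MISS | VC [25]
  [3] addr=0x5a blk=22 s=2: L1-HIT | VC [25]
  [4] addr=0x4b blk=18 s=2: MISS | VC [25, 22]
  [5] addr=0x67 blk=25 s=1: VC-HIT | VC [17, 22]
  [6] addr=0x46 blk=17 s=1: VC-HIT | VC [25, 22]
  [7] addr=0x46 blk=17 s=1: L1-HIT | VC [25, 22]
  [8] addr=0x46 blk=17 s=1: L1-HIT | VC [25, 22]
  [9] addr=0x7b blk=30 s=2: MISS | VC [25, 22, 18]
  [10] addr=0x79 blk=30 s=2: L1-HIT | VC [25, 22, 18]
  [11] addr=0x5b blk=22 s=2: VC-HIT | VC [25, 30, 18]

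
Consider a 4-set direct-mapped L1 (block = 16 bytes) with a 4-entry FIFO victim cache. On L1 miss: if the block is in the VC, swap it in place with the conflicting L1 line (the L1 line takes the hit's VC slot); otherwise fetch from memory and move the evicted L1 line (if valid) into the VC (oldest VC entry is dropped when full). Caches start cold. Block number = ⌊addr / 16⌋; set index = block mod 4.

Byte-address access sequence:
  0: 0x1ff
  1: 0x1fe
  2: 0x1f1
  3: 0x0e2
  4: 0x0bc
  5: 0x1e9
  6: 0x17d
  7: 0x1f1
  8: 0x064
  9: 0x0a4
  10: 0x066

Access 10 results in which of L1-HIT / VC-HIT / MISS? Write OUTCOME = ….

OUTCOME = VC-HIT

  [0] addr=0x1ff blk=31 s=3: MISS | VC []
  [1] addr=0x1fe blk=31 s=3: L1-HIT | VC []
  [2] addr=0x1f1 blk=31 s=3: L1-HIT | VC []
  [3] addr=0xe2 blk=14 s=2: MISS | VC []
  [4] addr=0xbc blk=11 s=3: MISS | VC [31]
  [5] addr=0x1e9 blk=30 s=2: MISS | VC [31, 14]
  [6] addr=0x17d blk=23 s=3: MISS | VC [31, 14, 11]
  [7] addr=0x1f1 blk=31 s=3: VC-HIT | VC [23, 14, 11]
  [8] addr=0x64 blk=6 s=2: MISS | VC [23, 14, 11, 30]
  [9] addr=0xa4 blk=10 s=2: MISS | VC [14, 11, 30, 6]
  [10] addr=0x66 blk=6 s=2: VC-HIT | VC [14, 11, 30, 10]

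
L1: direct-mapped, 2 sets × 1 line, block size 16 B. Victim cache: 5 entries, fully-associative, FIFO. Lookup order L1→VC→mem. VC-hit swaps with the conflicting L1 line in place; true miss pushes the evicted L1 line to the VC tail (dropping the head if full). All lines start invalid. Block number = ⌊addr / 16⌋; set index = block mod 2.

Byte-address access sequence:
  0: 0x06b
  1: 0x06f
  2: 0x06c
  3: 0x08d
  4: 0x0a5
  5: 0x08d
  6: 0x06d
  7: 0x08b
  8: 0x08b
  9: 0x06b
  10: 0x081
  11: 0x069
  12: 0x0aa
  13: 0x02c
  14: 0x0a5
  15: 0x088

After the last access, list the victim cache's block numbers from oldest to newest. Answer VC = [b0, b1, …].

#0 0x6b→b6/s0 MISS; vc=[]
#1 0x6f→b6/s0 L1-HIT; vc=[]
#2 0x6c→b6/s0 L1-HIT; vc=[]
#3 0x8d→b8/s0 MISS; vc=[6]
#4 0xa5→b10/s0 MISS; vc=[6,8]
#5 0x8d→b8/s0 VC-HIT; vc=[6,10]
#6 0x6d→b6/s0 VC-HIT; vc=[8,10]
#7 0x8b→b8/s0 VC-HIT; vc=[6,10]
#8 0x8b→b8/s0 L1-HIT; vc=[6,10]
#9 0x6b→b6/s0 VC-HIT; vc=[8,10]
#10 0x81→b8/s0 VC-HIT; vc=[6,10]
#11 0x69→b6/s0 VC-HIT; vc=[8,10]
#12 0xaa→b10/s0 VC-HIT; vc=[8,6]
#13 0x2c→b2/s0 MISS; vc=[8,6,10]
#14 0xa5→b10/s0 VC-HIT; vc=[8,6,2]
#15 0x88→b8/s0 VC-HIT; vc=[10,6,2]

VC = [10, 6, 2]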